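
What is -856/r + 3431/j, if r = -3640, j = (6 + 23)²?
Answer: 1651092/382655 ≈ 4.3148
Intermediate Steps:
j = 841 (j = 29² = 841)
-856/r + 3431/j = -856/(-3640) + 3431/841 = -856*(-1/3640) + 3431*(1/841) = 107/455 + 3431/841 = 1651092/382655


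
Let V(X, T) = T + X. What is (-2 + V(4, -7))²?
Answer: 25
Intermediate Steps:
(-2 + V(4, -7))² = (-2 + (-7 + 4))² = (-2 - 3)² = (-5)² = 25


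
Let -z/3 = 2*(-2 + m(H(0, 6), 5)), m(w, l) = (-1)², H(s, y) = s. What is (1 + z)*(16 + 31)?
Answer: 329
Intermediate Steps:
m(w, l) = 1
z = 6 (z = -6*(-2 + 1) = -6*(-1) = -3*(-2) = 6)
(1 + z)*(16 + 31) = (1 + 6)*(16 + 31) = 7*47 = 329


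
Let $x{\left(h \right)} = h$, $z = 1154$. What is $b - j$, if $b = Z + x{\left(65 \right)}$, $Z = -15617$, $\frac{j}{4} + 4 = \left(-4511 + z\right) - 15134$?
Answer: $58428$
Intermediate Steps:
$j = -73980$ ($j = -16 + 4 \left(\left(-4511 + 1154\right) - 15134\right) = -16 + 4 \left(-3357 - 15134\right) = -16 + 4 \left(-18491\right) = -16 - 73964 = -73980$)
$b = -15552$ ($b = -15617 + 65 = -15552$)
$b - j = -15552 - -73980 = -15552 + 73980 = 58428$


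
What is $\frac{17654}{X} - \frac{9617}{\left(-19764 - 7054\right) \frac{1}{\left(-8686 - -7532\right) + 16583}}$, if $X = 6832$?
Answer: $\frac{36221797841}{6543592} \approx 5535.5$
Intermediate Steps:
$\frac{17654}{X} - \frac{9617}{\left(-19764 - 7054\right) \frac{1}{\left(-8686 - -7532\right) + 16583}} = \frac{17654}{6832} - \frac{9617}{\left(-19764 - 7054\right) \frac{1}{\left(-8686 - -7532\right) + 16583}} = 17654 \cdot \frac{1}{6832} - \frac{9617}{\left(-26818\right) \frac{1}{\left(-8686 + 7532\right) + 16583}} = \frac{1261}{488} - \frac{9617}{\left(-26818\right) \frac{1}{-1154 + 16583}} = \frac{1261}{488} - \frac{9617}{\left(-26818\right) \frac{1}{15429}} = \frac{1261}{488} - \frac{9617}{- \frac{26818}{15429}} = \frac{1261}{488} - - \frac{148380693}{26818} = \frac{1261}{488} + \frac{148380693}{26818} = \frac{36221797841}{6543592}$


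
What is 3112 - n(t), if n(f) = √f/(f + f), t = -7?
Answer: 3112 + I*√7/14 ≈ 3112.0 + 0.18898*I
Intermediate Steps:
n(f) = 1/(2*√f) (n(f) = √f/((2*f)) = (1/(2*f))*√f = 1/(2*√f))
3112 - n(t) = 3112 - 1/(2*√(-7)) = 3112 - (-I*√7/7)/2 = 3112 - (-1)*I*√7/14 = 3112 + I*√7/14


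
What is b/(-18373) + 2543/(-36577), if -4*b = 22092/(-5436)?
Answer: -84728578925/1217716948452 ≈ -0.069580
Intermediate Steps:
b = 1841/1812 (b = -5523/(-5436) = -5523*(-1)/5436 = -¼*(-1841/453) = 1841/1812 ≈ 1.0160)
b/(-18373) + 2543/(-36577) = (1841/1812)/(-18373) + 2543/(-36577) = (1841/1812)*(-1/18373) + 2543*(-1/36577) = -1841/33291876 - 2543/36577 = -84728578925/1217716948452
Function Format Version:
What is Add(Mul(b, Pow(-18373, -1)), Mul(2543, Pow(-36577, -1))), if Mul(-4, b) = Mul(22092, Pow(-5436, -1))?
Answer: Rational(-84728578925, 1217716948452) ≈ -0.069580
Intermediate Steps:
b = Rational(1841, 1812) (b = Mul(Rational(-1, 4), Mul(22092, Pow(-5436, -1))) = Mul(Rational(-1, 4), Mul(22092, Rational(-1, 5436))) = Mul(Rational(-1, 4), Rational(-1841, 453)) = Rational(1841, 1812) ≈ 1.0160)
Add(Mul(b, Pow(-18373, -1)), Mul(2543, Pow(-36577, -1))) = Add(Mul(Rational(1841, 1812), Pow(-18373, -1)), Mul(2543, Pow(-36577, -1))) = Add(Mul(Rational(1841, 1812), Rational(-1, 18373)), Mul(2543, Rational(-1, 36577))) = Add(Rational(-1841, 33291876), Rational(-2543, 36577)) = Rational(-84728578925, 1217716948452)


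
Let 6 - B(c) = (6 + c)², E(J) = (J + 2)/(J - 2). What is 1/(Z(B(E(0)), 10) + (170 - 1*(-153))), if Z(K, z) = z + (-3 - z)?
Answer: 1/320 ≈ 0.0031250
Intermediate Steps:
E(J) = (2 + J)/(-2 + J)
B(c) = 6 - (6 + c)²
Z(K, z) = -3
1/(Z(B(E(0)), 10) + (170 - 1*(-153))) = 1/(-3 + (170 - 1*(-153))) = 1/(-3 + (170 + 153)) = 1/(-3 + 323) = 1/320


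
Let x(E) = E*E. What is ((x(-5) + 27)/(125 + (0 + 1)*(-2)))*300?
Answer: 5200/41 ≈ 126.83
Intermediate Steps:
x(E) = E²
((x(-5) + 27)/(125 + (0 + 1)*(-2)))*300 = (((-5)² + 27)/(125 + (0 + 1)*(-2)))*300 = ((25 + 27)/(125 + 1*(-2)))*300 = (52/(125 - 2))*300 = (52/123)*300 = 5200/41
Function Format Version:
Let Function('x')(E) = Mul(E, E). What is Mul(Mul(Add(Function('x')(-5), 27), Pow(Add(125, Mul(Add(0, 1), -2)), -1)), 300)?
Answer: Rational(5200, 41) ≈ 126.83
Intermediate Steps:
Function('x')(E) = Pow(E, 2)
Mul(Mul(Add(Function('x')(-5), 27), Pow(Add(125, Mul(Add(0, 1), -2)), -1)), 300) = Mul(Mul(Add(Pow(-5, 2), 27), Pow(Add(125, Mul(Add(0, 1), -2)), -1)), 300) = Mul(Mul(Add(25, 27), Pow(Add(125, Mul(1, -2)), -1)), 300) = Mul(Mul(52, Pow(Add(125, -2), -1)), 300) = Mul(Mul(52, Pow(123, -1)), 300) = Mul(Mul(52, Rational(1, 123)), 300) = Mul(Rational(52, 123), 300) = Rational(5200, 41)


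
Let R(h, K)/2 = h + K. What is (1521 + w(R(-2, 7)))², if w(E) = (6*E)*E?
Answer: 4498641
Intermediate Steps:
R(h, K) = 2*K + 2*h (R(h, K) = 2*(h + K) = 2*(K + h) = 2*K + 2*h)
w(E) = 6*E²
(1521 + w(R(-2, 7)))² = (1521 + 6*(2*7 + 2*(-2))²)² = (1521 + 6*(14 - 4)²)² = (1521 + 6*10²)² = (1521 + 6*100)² = (1521 + 600)² = 2121² = 4498641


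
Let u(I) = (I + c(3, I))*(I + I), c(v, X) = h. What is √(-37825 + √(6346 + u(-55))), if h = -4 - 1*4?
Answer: √(-37825 + 2*√3319) ≈ 194.19*I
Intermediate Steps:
h = -8 (h = -4 - 4 = -8)
c(v, X) = -8
u(I) = 2*I*(-8 + I) (u(I) = (I - 8)*(I + I) = (-8 + I)*(2*I) = 2*I*(-8 + I))
√(-37825 + √(6346 + u(-55))) = √(-37825 + √(6346 + 2*(-55)*(-8 - 55))) = √(-37825 + √(6346 + 2*(-55)*(-63))) = √(-37825 + √(6346 + 6930)) = √(-37825 + √13276) = √(-37825 + 2*√3319)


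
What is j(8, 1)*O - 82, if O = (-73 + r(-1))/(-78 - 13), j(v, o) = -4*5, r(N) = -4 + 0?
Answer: -1286/13 ≈ -98.923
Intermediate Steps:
r(N) = -4
j(v, o) = -20
O = 11/13 (O = (-73 - 4)/(-78 - 13) = -77/(-91) = -77*(-1/91) = 11/13 ≈ 0.84615)
j(8, 1)*O - 82 = -20*11/13 - 82 = -220/13 - 82 = -1286/13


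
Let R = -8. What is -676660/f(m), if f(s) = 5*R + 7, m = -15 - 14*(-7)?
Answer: 676660/33 ≈ 20505.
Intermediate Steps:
m = 83 (m = -15 + 98 = 83)
f(s) = -33 (f(s) = 5*(-8) + 7 = -40 + 7 = -33)
-676660/f(m) = -676660/(-33) = -676660*(-1/33) = 676660/33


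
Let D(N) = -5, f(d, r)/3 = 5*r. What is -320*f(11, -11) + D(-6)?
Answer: 52795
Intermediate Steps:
f(d, r) = 15*r (f(d, r) = 3*(5*r) = 15*r)
-320*f(11, -11) + D(-6) = -4800*(-11) - 5 = -320*(-165) - 5 = 52800 - 5 = 52795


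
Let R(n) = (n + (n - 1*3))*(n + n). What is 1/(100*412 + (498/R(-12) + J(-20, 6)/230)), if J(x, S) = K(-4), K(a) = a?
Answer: 12420/511713329 ≈ 2.4271e-5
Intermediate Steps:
R(n) = 2*n*(-3 + 2*n) (R(n) = (n + (n - 3))*(2*n) = (n + (-3 + n))*(2*n) = (-3 + 2*n)*(2*n) = 2*n*(-3 + 2*n))
J(x, S) = -4
1/(100*412 + (498/R(-12) + J(-20, 6)/230)) = 1/(100*412 + (498/((2*(-12)*(-3 + 2*(-12)))) - 4/230)) = 1/(41200 + (498/((2*(-12)*(-3 - 24))) - 4*1/230)) = 1/(41200 + (498/((2*(-12)*(-27))) - 2/115)) = 1/(41200 + (498/648 - 2/115)) = 1/(41200 + (498*(1/648) - 2/115)) = 1/(41200 + (83/108 - 2/115)) = 1/(41200 + 9329/12420) = 1/(511713329/12420) = 12420/511713329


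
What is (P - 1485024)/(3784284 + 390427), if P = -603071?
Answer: -2088095/4174711 ≈ -0.50018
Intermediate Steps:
(P - 1485024)/(3784284 + 390427) = (-603071 - 1485024)/(3784284 + 390427) = -2088095/4174711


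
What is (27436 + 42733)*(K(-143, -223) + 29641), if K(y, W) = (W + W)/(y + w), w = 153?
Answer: 10383748958/5 ≈ 2.0767e+9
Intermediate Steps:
K(y, W) = 2*W/(153 + y) (K(y, W) = (W + W)/(y + 153) = (2*W)/(153 + y) = 2*W/(153 + y))
(27436 + 42733)*(K(-143, -223) + 29641) = (27436 + 42733)*(2*(-223)/(153 - 143) + 29641) = 70169*(2*(-223)/10 + 29641) = 70169*(2*(-223)*(1/10) + 29641) = 70169*(-223/5 + 29641) = 70169*(147982/5) = 10383748958/5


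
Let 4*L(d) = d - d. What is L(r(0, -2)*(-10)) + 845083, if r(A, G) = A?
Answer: 845083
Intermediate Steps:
L(d) = 0 (L(d) = (d - d)/4 = (¼)*0 = 0)
L(r(0, -2)*(-10)) + 845083 = 0 + 845083 = 845083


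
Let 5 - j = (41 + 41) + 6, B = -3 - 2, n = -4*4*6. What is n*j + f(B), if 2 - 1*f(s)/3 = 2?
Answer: 7968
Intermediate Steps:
n = -96 (n = -16*6 = -96)
B = -5
f(s) = 0 (f(s) = 6 - 3*2 = 6 - 6 = 0)
j = -83 (j = 5 - ((41 + 41) + 6) = 5 - (82 + 6) = 5 - 1*88 = 5 - 88 = -83)
n*j + f(B) = -96*(-83) + 0 = 7968 + 0 = 7968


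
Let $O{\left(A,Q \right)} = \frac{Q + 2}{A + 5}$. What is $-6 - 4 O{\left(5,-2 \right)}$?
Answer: $-6$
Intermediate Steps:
$O{\left(A,Q \right)} = \frac{2 + Q}{5 + A}$
$-6 - 4 O{\left(5,-2 \right)} = -6 - 4 \frac{2 - 2}{5 + 5} = -6 - 4 \cdot \frac{1}{10} \cdot 0 = -6 - 0 = -6 + 0 = -6$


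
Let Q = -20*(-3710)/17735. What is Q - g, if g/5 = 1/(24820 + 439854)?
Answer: 6895744425/1648198678 ≈ 4.1838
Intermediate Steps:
g = 5/464674 (g = 5/(24820 + 439854) = 5/464674 ≈ 1.0760e-5)
Q = 14840/3547 (Q = 74200*(1/17735) = 14840/3547 ≈ 4.1838)
Q - g = 14840/3547 - 1*5/464674 = 14840/3547 - 5/464674 = 6895744425/1648198678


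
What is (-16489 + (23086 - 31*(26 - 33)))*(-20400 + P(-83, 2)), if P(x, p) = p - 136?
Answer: -139918676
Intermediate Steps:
P(x, p) = -136 + p
(-16489 + (23086 - 31*(26 - 33)))*(-20400 + P(-83, 2)) = (-16489 + (23086 - 31*(26 - 33)))*(-20400 + (-136 + 2)) = (-16489 + (23086 - 31*(-7)))*(-20400 - 134) = (-16489 + (23086 + 217))*(-20534) = (-16489 + 23303)*(-20534) = 6814*(-20534) = -139918676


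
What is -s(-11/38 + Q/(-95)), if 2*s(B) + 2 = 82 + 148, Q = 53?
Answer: -114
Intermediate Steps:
s(B) = 114 (s(B) = -1 + (82 + 148)/2 = -1 + (½)*230 = -1 + 115 = 114)
-s(-11/38 + Q/(-95)) = -1*114 = -114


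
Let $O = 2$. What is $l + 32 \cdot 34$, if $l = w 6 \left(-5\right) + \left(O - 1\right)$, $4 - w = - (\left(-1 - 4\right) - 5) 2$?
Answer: $1569$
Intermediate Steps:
$w = -16$ ($w = 4 - - (\left(-1 - 4\right) - 5) 2 = 4 - - (-5 - 5) 2 = 4 - \left(-1\right) \left(-10\right) 2 = 4 - 10 \cdot 2 = 4 - 20 = -16$)
$l = 481$ ($l = - 16 \cdot 6 \left(-5\right) + \left(2 - 1\right) = \left(-16\right) \left(-30\right) + 1 = 480 + 1 = 481$)
$l + 32 \cdot 34 = 481 + 32 \cdot 34 = 481 + 1088 = 1569$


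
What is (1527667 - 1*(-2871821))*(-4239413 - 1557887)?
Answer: -25505151782400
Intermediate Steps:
(1527667 - 1*(-2871821))*(-4239413 - 1557887) = (1527667 + 2871821)*(-5797300) = 4399488*(-5797300) = -25505151782400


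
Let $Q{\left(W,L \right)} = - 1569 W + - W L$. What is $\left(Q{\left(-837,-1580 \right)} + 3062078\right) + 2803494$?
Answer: $5856365$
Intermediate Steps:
$Q{\left(W,L \right)} = - 1569 W - L W$
$\left(Q{\left(-837,-1580 \right)} + 3062078\right) + 2803494 = \left(\left(-1\right) \left(-837\right) \left(1569 - 1580\right) + 3062078\right) + 2803494 = \left(\left(-1\right) \left(-837\right) \left(-11\right) + 3062078\right) + 2803494 = \left(-9207 + 3062078\right) + 2803494 = 3052871 + 2803494 = 5856365$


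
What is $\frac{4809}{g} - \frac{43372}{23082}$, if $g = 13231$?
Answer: $- \frac{231426797}{152698971} \approx -1.5156$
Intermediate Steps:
$\frac{4809}{g} - \frac{43372}{23082} = \frac{4809}{13231} - \frac{43372}{23082} = 4809 \cdot \frac{1}{13231} - \frac{21686}{11541} = \frac{4809}{13231} - \frac{21686}{11541} = - \frac{231426797}{152698971}$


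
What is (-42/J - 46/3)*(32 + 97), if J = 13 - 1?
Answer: -4859/2 ≈ -2429.5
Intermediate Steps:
J = 12
(-42/J - 46/3)*(32 + 97) = (-42/12 - 46/3)*(32 + 97) = (-42*1/12 - 46*⅓)*129 = (-7/2 - 46/3)*129 = -113/6*129 = -4859/2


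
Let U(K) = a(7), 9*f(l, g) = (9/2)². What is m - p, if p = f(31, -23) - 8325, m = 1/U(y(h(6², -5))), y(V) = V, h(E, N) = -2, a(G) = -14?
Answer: 233035/28 ≈ 8322.7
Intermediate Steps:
f(l, g) = 9/4 (f(l, g) = (9/2)²/9 = (⅑)*(81/4) = 9/4)
U(K) = -14
m = -1/14 (m = 1/(-14) = -1/14 ≈ -0.071429)
p = -33291/4 (p = 9/4 - 8325 = -33291/4 ≈ -8322.8)
m - p = -1/14 - 1*(-33291/4) = -1/14 + 33291/4 = 233035/28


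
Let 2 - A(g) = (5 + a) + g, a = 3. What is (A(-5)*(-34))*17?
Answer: 578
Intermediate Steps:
A(g) = -6 - g (A(g) = 2 - ((5 + 3) + g) = 2 - (8 + g) = 2 + (-8 - g) = -6 - g)
(A(-5)*(-34))*17 = ((-6 - 1*(-5))*(-34))*17 = ((-6 + 5)*(-34))*17 = -1*(-34)*17 = 34*17 = 578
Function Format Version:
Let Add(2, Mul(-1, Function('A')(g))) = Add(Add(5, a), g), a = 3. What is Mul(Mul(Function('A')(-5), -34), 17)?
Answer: 578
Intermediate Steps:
Function('A')(g) = Add(-6, Mul(-1, g)) (Function('A')(g) = Add(2, Mul(-1, Add(Add(5, 3), g))) = Add(2, Mul(-1, Add(8, g))) = Add(2, Add(-8, Mul(-1, g))) = Add(-6, Mul(-1, g)))
Mul(Mul(Function('A')(-5), -34), 17) = Mul(Mul(Add(-6, Mul(-1, -5)), -34), 17) = Mul(Mul(Add(-6, 5), -34), 17) = Mul(Mul(-1, -34), 17) = Mul(34, 17) = 578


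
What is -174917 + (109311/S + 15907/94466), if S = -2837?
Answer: -46888044391281/268000042 ≈ -1.7496e+5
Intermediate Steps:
-174917 + (109311/S + 15907/94466) = -174917 + (109311/(-2837) + 15907/94466) = -174917 + (109311*(-1/2837) + 15907*(1/94466)) = -174917 + (-109311/2837 + 15907/94466) = -174917 - 10281044767/268000042 = -46888044391281/268000042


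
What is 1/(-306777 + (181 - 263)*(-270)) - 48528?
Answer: -13812864337/284637 ≈ -48528.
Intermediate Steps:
1/(-306777 + (181 - 263)*(-270)) - 48528 = 1/(-306777 - 82*(-270)) - 48528 = 1/(-306777 + 22140) - 48528 = 1/(-284637) - 48528 = -1/284637 - 48528 = -13812864337/284637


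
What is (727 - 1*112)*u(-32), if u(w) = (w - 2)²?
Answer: 710940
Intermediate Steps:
u(w) = (-2 + w)²
(727 - 1*112)*u(-32) = (727 - 1*112)*(-2 - 32)² = (727 - 112)*(-34)² = 615*1156 = 710940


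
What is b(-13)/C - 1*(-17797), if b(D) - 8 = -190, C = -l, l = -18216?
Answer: 162094985/9108 ≈ 17797.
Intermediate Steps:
C = 18216 (C = -1*(-18216) = 18216)
b(D) = -182 (b(D) = 8 - 190 = -182)
b(-13)/C - 1*(-17797) = -182/18216 - 1*(-17797) = -182*1/18216 + 17797 = -91/9108 + 17797 = 162094985/9108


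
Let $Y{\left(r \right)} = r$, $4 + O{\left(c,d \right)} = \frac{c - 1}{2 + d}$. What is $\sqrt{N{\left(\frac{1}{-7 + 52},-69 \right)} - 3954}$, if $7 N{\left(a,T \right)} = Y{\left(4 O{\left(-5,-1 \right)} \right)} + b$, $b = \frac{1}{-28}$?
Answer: $\frac{i \sqrt{776105}}{14} \approx 62.926 i$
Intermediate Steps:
$O{\left(c,d \right)} = -4 + \frac{-1 + c}{2 + d}$ ($O{\left(c,d \right)} = -4 + \frac{c - 1}{2 + d} = -4 + \frac{-1 + c}{2 + d}$)
$b = - \frac{1}{28} \approx -0.035714$
$N{\left(a,T \right)} = - \frac{1121}{196}$ ($N{\left(a,T \right)} = \frac{4 \frac{-9 - 5 - -4}{2 - 1} - \frac{1}{28}}{7} = \frac{4 \frac{-9 - 5 + 4}{1} - \frac{1}{28}}{7} = \frac{4 \cdot 1 \left(-10\right) - \frac{1}{28}}{7} = \frac{4 \left(-10\right) - \frac{1}{28}}{7} = \frac{-40 - \frac{1}{28}}{7} = \frac{1}{7} \left(- \frac{1121}{28}\right) = - \frac{1121}{196}$)
$\sqrt{N{\left(\frac{1}{-7 + 52},-69 \right)} - 3954} = \sqrt{- \frac{1121}{196} - 3954} = \sqrt{- \frac{776105}{196}} = \frac{i \sqrt{776105}}{14}$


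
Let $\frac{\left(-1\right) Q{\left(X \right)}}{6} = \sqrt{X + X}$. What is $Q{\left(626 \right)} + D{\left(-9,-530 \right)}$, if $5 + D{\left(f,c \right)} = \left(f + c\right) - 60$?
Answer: $-604 - 12 \sqrt{313} \approx -816.3$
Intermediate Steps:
$D{\left(f,c \right)} = -65 + c + f$ ($D{\left(f,c \right)} = -5 - \left(60 - c - f\right) = -5 + \left(-60 + c + f\right) = -65 + c + f$)
$Q{\left(X \right)} = - 6 \sqrt{2} \sqrt{X}$ ($Q{\left(X \right)} = - 6 \sqrt{X + X} = - 6 \sqrt{2 X} = - 6 \sqrt{2} \sqrt{X}$)
$Q{\left(626 \right)} + D{\left(-9,-530 \right)} = - 6 \sqrt{2} \sqrt{626} - 604 = - 12 \sqrt{313} - 604 = -604 - 12 \sqrt{313}$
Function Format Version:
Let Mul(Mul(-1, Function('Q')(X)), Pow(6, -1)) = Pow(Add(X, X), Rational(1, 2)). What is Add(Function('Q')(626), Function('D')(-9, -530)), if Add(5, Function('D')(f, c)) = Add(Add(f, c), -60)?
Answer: Add(-604, Mul(-12, Pow(313, Rational(1, 2)))) ≈ -816.30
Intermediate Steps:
Function('D')(f, c) = Add(-65, c, f) (Function('D')(f, c) = Add(-5, Add(Add(f, c), -60)) = Add(-5, Add(Add(c, f), -60)) = Add(-5, Add(-60, c, f)) = Add(-65, c, f))
Function('Q')(X) = Mul(-6, Pow(2, Rational(1, 2)), Pow(X, Rational(1, 2))) (Function('Q')(X) = Mul(-6, Pow(Add(X, X), Rational(1, 2))) = Mul(-6, Pow(Mul(2, X), Rational(1, 2))) = Mul(-6, Mul(Pow(2, Rational(1, 2)), Pow(X, Rational(1, 2)))) = Mul(-6, Pow(2, Rational(1, 2)), Pow(X, Rational(1, 2))))
Add(Function('Q')(626), Function('D')(-9, -530)) = Add(Mul(-6, Pow(2, Rational(1, 2)), Pow(626, Rational(1, 2))), Add(-65, -530, -9)) = Add(Mul(-12, Pow(313, Rational(1, 2))), -604) = Add(-604, Mul(-12, Pow(313, Rational(1, 2))))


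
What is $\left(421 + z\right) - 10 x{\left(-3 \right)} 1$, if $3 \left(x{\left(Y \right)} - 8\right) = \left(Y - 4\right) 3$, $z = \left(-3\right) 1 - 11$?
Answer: $-4070$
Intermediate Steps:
$z = -14$ ($z = -3 - 11 = -14$)
$x{\left(Y \right)} = 4 + Y$ ($x{\left(Y \right)} = 8 + \frac{\left(Y - 4\right) 3}{3} = 8 + \frac{\left(-4 + Y\right) 3}{3} = 8 + \frac{-12 + 3 Y}{3} = 8 + \left(-4 + Y\right) = 4 + Y$)
$\left(421 + z\right) - 10 x{\left(-3 \right)} 1 = \left(421 - 14\right) - 10 \left(4 - 3\right) 1 = 407 \left(-10\right) 1 \cdot 1 = 407 \left(\left(-10\right) 1\right) = 407 \left(-10\right) = -4070$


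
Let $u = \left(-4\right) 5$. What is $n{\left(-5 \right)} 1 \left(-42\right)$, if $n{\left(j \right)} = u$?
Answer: $840$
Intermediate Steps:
$u = -20$
$n{\left(j \right)} = -20$
$n{\left(-5 \right)} 1 \left(-42\right) = \left(-20\right) 1 \left(-42\right) = \left(-20\right) \left(-42\right) = 840$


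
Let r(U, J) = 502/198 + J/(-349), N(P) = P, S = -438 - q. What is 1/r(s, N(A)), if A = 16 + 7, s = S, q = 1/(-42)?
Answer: 34551/85322 ≈ 0.40495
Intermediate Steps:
q = -1/42 ≈ -0.023810
S = -18395/42 (S = -438 - 1*(-1/42) = -438 + 1/42 = -18395/42 ≈ -437.98)
s = -18395/42 ≈ -437.98
A = 23
r(U, J) = 251/99 - J/349 (r(U, J) = 502*(1/198) + J*(-1/349) = 251/99 - J/349)
1/r(s, N(A)) = 1/(251/99 - 1/349*23) = 1/(251/99 - 23/349) = 1/(85322/34551) = 34551/85322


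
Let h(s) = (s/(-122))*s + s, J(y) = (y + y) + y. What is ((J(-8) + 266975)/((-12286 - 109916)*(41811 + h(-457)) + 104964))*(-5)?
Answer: 16284011/59099749287 ≈ 0.00027553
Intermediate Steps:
J(y) = 3*y (J(y) = 2*y + y = 3*y)
h(s) = s - s**2/122 (h(s) = (s*(-1/122))*s + s = (-s/122)*s + s = -s**2/122 + s = s - s**2/122)
((J(-8) + 266975)/((-12286 - 109916)*(41811 + h(-457)) + 104964))*(-5) = ((3*(-8) + 266975)/((-12286 - 109916)*(41811 + (1/122)*(-457)*(122 - 1*(-457))) + 104964))*(-5) = ((-24 + 266975)/(-122202*(41811 + (1/122)*(-457)*(122 + 457)) + 104964))*(-5) = (266951/(-122202*(41811 + (1/122)*(-457)*579) + 104964))*(-5) = (266951/(-122202*(41811 - 264603/122) + 104964))*(-5) = (266951/(-122202*4836339/122 + 104964))*(-5) = (266951/(-295505149239/61 + 104964))*(-5) = (266951/(-295498746435/61))*(-5) = (266951*(-61/295498746435))*(-5) = -16284011/295498746435*(-5) = 16284011/59099749287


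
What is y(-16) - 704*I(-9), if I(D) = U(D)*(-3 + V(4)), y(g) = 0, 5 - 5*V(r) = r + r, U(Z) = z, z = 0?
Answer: 0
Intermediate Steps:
U(Z) = 0
V(r) = 1 - 2*r/5 (V(r) = 1 - (r + r)/5 = 1 - 2*r/5)
I(D) = 0 (I(D) = 0*(-3 + (1 - ⅖*4)) = 0*(-3 + (1 - 8/5)) = 0*(-3 - ⅗) = 0*(-18/5) = 0)
y(-16) - 704*I(-9) = 0 - 704*0 = 0 + 0 = 0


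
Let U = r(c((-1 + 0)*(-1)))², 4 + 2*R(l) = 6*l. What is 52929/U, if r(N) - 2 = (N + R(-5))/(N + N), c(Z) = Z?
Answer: 5881/4 ≈ 1470.3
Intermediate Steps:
R(l) = -2 + 3*l (R(l) = -2 + (6*l)/2 = -2 + 3*l)
r(N) = 2 + (-17 + N)/(2*N) (r(N) = 2 + (N + (-2 + 3*(-5)))/(N + N) = 2 + (N + (-2 - 15))/((2*N)) = 2 + (N - 17)*(1/(2*N)) = 2 + (-17 + N)*(1/(2*N)) = 2 + (-17 + N)/(2*N))
U = 36 (U = ((-17 + 5*((-1 + 0)*(-1)))/(2*(((-1 + 0)*(-1)))))² = ((-17 + 5*(-1*(-1)))/(2*((-1*(-1)))))² = ((½)*(-17 + 5*1)/1)² = ((½)*1*(-17 + 5))² = ((½)*1*(-12))² = (-6)² = 36)
52929/U = 52929/36 = 52929*(1/36) = 5881/4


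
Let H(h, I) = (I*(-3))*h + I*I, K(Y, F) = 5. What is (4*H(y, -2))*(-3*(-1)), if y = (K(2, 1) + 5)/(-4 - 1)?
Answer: -96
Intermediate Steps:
y = -2 (y = (5 + 5)/(-4 - 1) = 10/(-5) = 10*(-1/5) = -2)
H(h, I) = I**2 - 3*I*h (H(h, I) = (-3*I)*h + I**2 = -3*I*h + I**2 = I**2 - 3*I*h)
(4*H(y, -2))*(-3*(-1)) = (4*(-2*(-2 - 3*(-2))))*(-3*(-1)) = (4*(-2*(-2 + 6)))*3 = (4*(-2*4))*3 = (4*(-8))*3 = -32*3 = -96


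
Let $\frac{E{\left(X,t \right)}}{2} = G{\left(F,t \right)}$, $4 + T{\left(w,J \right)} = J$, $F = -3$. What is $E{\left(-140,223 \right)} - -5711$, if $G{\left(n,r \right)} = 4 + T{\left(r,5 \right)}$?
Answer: $5721$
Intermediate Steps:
$T{\left(w,J \right)} = -4 + J$
$G{\left(n,r \right)} = 5$ ($G{\left(n,r \right)} = 4 + \left(-4 + 5\right) = 4 + 1 = 5$)
$E{\left(X,t \right)} = 10$ ($E{\left(X,t \right)} = 2 \cdot 5 = 10$)
$E{\left(-140,223 \right)} - -5711 = 10 - -5711 = 10 + 5711 = 5721$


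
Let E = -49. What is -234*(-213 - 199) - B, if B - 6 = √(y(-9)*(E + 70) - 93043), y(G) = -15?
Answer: 96402 - I*√93358 ≈ 96402.0 - 305.55*I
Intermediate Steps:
B = 6 + I*√93358 (B = 6 + √(-15*(-49 + 70) - 93043) = 6 + √(-15*21 - 93043) = 6 + √(-315 - 93043) = 6 + √(-93358) = 6 + I*√93358 ≈ 6.0 + 305.55*I)
-234*(-213 - 199) - B = -234*(-213 - 199) - (6 + I*√93358) = -234*(-412) + (-6 - I*√93358) = 96408 + (-6 - I*√93358) = 96402 - I*√93358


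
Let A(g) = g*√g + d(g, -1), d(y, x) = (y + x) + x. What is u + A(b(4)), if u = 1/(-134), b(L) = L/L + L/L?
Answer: -1/134 + 2*√2 ≈ 2.8210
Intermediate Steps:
d(y, x) = y + 2*x (d(y, x) = (x + y) + x = y + 2*x)
b(L) = 2 (b(L) = 1 + 1 = 2)
u = -1/134 ≈ -0.0074627
A(g) = -2 + g + g^(3/2) (A(g) = g*√g + (g + 2*(-1)) = g^(3/2) + (g - 2) = g^(3/2) + (-2 + g) = -2 + g + g^(3/2))
u + A(b(4)) = -1/134 + (-2 + 2 + 2^(3/2)) = -1/134 + (-2 + 2 + 2*√2) = -1/134 + 2*√2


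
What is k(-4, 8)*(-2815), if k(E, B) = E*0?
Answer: 0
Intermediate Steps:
k(E, B) = 0
k(-4, 8)*(-2815) = 0*(-2815) = 0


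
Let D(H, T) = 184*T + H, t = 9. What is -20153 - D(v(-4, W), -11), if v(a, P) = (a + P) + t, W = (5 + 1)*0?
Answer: -18134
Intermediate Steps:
W = 0 (W = 6*0 = 0)
v(a, P) = 9 + P + a (v(a, P) = (a + P) + 9 = (P + a) + 9 = 9 + P + a)
D(H, T) = H + 184*T
-20153 - D(v(-4, W), -11) = -20153 - ((9 + 0 - 4) + 184*(-11)) = -20153 - (5 - 2024) = -20153 - 1*(-2019) = -20153 + 2019 = -18134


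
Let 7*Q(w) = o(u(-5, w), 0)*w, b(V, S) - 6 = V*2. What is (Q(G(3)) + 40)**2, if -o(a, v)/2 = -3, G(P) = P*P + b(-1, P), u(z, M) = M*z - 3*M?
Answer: 128164/49 ≈ 2615.6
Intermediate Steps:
u(z, M) = -3*M + M*z
b(V, S) = 6 + 2*V (b(V, S) = 6 + V*2 = 6 + 2*V)
G(P) = 4 + P**2 (G(P) = P*P + (6 + 2*(-1)) = P**2 + (6 - 2) = P**2 + 4 = 4 + P**2)
o(a, v) = 6 (o(a, v) = -2*(-3) = 6)
Q(w) = 6*w/7 (Q(w) = (6*w)/7 = 6*w/7)
(Q(G(3)) + 40)**2 = (6*(4 + 3**2)/7 + 40)**2 = (6*(4 + 9)/7 + 40)**2 = ((6/7)*13 + 40)**2 = (78/7 + 40)**2 = (358/7)**2 = 128164/49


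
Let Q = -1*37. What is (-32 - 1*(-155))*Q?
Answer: -4551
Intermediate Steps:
Q = -37
(-32 - 1*(-155))*Q = (-32 - 1*(-155))*(-37) = (-32 + 155)*(-37) = 123*(-37) = -4551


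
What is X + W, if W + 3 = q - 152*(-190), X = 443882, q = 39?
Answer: 472798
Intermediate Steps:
W = 28916 (W = -3 + (39 - 152*(-190)) = -3 + (39 + 28880) = -3 + 28919 = 28916)
X + W = 443882 + 28916 = 472798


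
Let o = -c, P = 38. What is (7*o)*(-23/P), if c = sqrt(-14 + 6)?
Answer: 161*I*sqrt(2)/19 ≈ 11.984*I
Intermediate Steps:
c = 2*I*sqrt(2) (c = sqrt(-8) = 2*I*sqrt(2) ≈ 2.8284*I)
o = -2*I*sqrt(2) ≈ -2.8284*I
(7*o)*(-23/P) = (7*(-2*I*sqrt(2)))*(-23/38) = (-14*I*sqrt(2))*(-23*1/38) = -14*I*sqrt(2)*(-23/38) = 161*I*sqrt(2)/19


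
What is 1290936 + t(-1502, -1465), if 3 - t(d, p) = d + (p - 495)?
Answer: 1294401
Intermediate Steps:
t(d, p) = 498 - d - p (t(d, p) = 3 - (d + (p - 495)) = 3 - (d + (-495 + p)) = 3 - (-495 + d + p) = 3 + (495 - d - p) = 498 - d - p)
1290936 + t(-1502, -1465) = 1290936 + (498 - 1*(-1502) - 1*(-1465)) = 1290936 + (498 + 1502 + 1465) = 1290936 + 3465 = 1294401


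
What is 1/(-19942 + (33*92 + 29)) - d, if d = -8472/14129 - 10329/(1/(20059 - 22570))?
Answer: -6184600562681012/238455133 ≈ -2.5936e+7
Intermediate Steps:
d = 366451416879/14129 (d = -8472*1/14129 - 10329/(1/(-2511)) = -8472/14129 - 10329/(-1/2511) = -8472/14129 - 10329*(-2511) = -8472/14129 + 25936119 = 366451416879/14129 ≈ 2.5936e+7)
1/(-19942 + (33*92 + 29)) - d = 1/(-19942 + (33*92 + 29)) - 1*366451416879/14129 = 1/(-19942 + (3036 + 29)) - 366451416879/14129 = 1/(-19942 + 3065) - 366451416879/14129 = 1/(-16877) - 366451416879/14129 = -1/16877 - 366451416879/14129 = -6184600562681012/238455133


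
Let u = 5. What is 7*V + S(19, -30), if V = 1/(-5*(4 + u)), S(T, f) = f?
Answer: -1357/45 ≈ -30.156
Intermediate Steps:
V = -1/45 (V = 1/(-5*(4 + 5)) = 1/(-5*9) = 1/(-45) = -1/45 ≈ -0.022222)
7*V + S(19, -30) = 7*(-1/45) - 30 = -7/45 - 30 = -1357/45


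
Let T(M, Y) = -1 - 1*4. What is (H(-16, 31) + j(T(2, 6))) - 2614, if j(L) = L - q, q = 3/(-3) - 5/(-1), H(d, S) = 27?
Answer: -2596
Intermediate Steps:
T(M, Y) = -5 (T(M, Y) = -1 - 4 = -5)
q = 4 (q = 3*(-⅓) - 5*(-1) = -1 + 5 = 4)
j(L) = -4 + L (j(L) = L - 1*4 = L - 4 = -4 + L)
(H(-16, 31) + j(T(2, 6))) - 2614 = (27 + (-4 - 5)) - 2614 = (27 - 9) - 2614 = 18 - 2614 = -2596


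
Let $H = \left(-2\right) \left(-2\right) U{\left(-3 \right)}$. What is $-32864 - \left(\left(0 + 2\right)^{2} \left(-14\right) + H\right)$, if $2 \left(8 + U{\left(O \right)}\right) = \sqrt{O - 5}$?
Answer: $-32776 - 4 i \sqrt{2} \approx -32776.0 - 5.6569 i$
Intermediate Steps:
$U{\left(O \right)} = -8 + \frac{\sqrt{-5 + O}}{2}$ ($U{\left(O \right)} = -8 + \frac{\sqrt{O - 5}}{2} = -8 + \frac{\sqrt{-5 + O}}{2}$)
$H = -32 + 4 i \sqrt{2}$ ($H = \left(-2\right) \left(-2\right) \left(-8 + \frac{\sqrt{-5 - 3}}{2}\right) = 4 \left(-8 + \frac{\sqrt{-8}}{2}\right) = 4 \left(-8 + \frac{2 i \sqrt{2}}{2}\right) = 4 \left(-8 + i \sqrt{2}\right) = -32 + 4 i \sqrt{2} \approx -32.0 + 5.6569 i$)
$-32864 - \left(\left(0 + 2\right)^{2} \left(-14\right) + H\right) = -32864 - \left(\left(0 + 2\right)^{2} \left(-14\right) - \left(32 - 4 i \sqrt{2}\right)\right) = -32864 - \left(2^{2} \left(-14\right) - \left(32 - 4 i \sqrt{2}\right)\right) = -32864 - \left(4 \left(-14\right) - \left(32 - 4 i \sqrt{2}\right)\right) = -32864 - \left(-56 - \left(32 - 4 i \sqrt{2}\right)\right) = -32864 - \left(-88 + 4 i \sqrt{2}\right) = -32864 + \left(88 - 4 i \sqrt{2}\right) = -32776 - 4 i \sqrt{2}$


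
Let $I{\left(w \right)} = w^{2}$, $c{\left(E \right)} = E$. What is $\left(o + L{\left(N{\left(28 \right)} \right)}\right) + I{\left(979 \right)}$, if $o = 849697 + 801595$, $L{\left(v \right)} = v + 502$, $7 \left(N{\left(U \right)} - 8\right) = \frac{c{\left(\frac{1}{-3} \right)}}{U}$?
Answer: $\frac{1534822883}{588} \approx 2.6102 \cdot 10^{6}$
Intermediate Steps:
$N{\left(U \right)} = 8 - \frac{1}{21 U}$ ($N{\left(U \right)} = 8 + \frac{\frac{1}{-3} \frac{1}{U}}{7} = 8 + \frac{\left(- \frac{1}{3}\right) \frac{1}{U}}{7} = 8 - \frac{1}{21 U}$)
$L{\left(v \right)} = 502 + v$
$o = 1651292$
$\left(o + L{\left(N{\left(28 \right)} \right)}\right) + I{\left(979 \right)} = \left(1651292 + \left(502 + \left(8 - \frac{1}{21 \cdot 28}\right)\right)\right) + 979^{2} = \left(1651292 + \left(502 + \left(8 - \frac{1}{588}\right)\right)\right) + 958441 = \left(1651292 + \left(502 + \frac{4703}{588}\right)\right) + 958441 = \left(1651292 + \frac{299879}{588}\right) + 958441 = \frac{971259575}{588} + 958441 = \frac{1534822883}{588}$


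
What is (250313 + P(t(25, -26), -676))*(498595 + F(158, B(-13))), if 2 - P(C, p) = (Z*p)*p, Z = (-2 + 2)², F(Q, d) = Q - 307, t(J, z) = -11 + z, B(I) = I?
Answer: 124768510490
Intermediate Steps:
F(Q, d) = -307 + Q
Z = 0 (Z = 0² = 0)
P(C, p) = 2 (P(C, p) = 2 - 0*p*p = 2 - 0*p = 2 - 1*0 = 2 + 0 = 2)
(250313 + P(t(25, -26), -676))*(498595 + F(158, B(-13))) = (250313 + 2)*(498595 + (-307 + 158)) = 250315*(498595 - 149) = 250315*498446 = 124768510490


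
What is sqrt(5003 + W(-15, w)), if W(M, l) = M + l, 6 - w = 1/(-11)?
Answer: sqrt(604285)/11 ≈ 70.669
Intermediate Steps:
w = 67/11 (w = 6 - 1/(-11) = 6 - 1*(-1/11) = 6 + 1/11 = 67/11 ≈ 6.0909)
sqrt(5003 + W(-15, w)) = sqrt(5003 + (-15 + 67/11)) = sqrt(5003 - 98/11) = sqrt(54935/11) = sqrt(604285)/11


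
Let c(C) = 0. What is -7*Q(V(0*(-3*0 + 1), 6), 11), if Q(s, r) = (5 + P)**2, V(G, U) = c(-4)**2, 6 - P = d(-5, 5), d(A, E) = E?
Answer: -252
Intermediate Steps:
P = 1 (P = 6 - 1*5 = 6 - 5 = 1)
V(G, U) = 0 (V(G, U) = 0**2 = 0)
Q(s, r) = 36 (Q(s, r) = (5 + 1)**2 = 6**2 = 36)
-7*Q(V(0*(-3*0 + 1), 6), 11) = -7*36 = -252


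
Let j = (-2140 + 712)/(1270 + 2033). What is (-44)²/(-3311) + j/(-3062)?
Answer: -296599418/507374931 ≈ -0.58458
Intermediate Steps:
j = -476/1101 (j = -1428/3303 = -1428*1/3303 = -476/1101 ≈ -0.43233)
(-44)²/(-3311) + j/(-3062) = (-44)²/(-3311) - 476/1101/(-3062) = 1936*(-1/3311) - 476/1101*(-1/3062) = -176/301 + 238/1685631 = -296599418/507374931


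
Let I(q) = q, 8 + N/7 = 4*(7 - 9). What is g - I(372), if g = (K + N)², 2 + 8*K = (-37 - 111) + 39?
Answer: 990241/64 ≈ 15473.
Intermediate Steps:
N = -112 (N = -56 + 7*(4*(7 - 9)) = -56 + 7*(4*(-2)) = -56 + 7*(-8) = -56 - 56 = -112)
K = -111/8 (K = -¼ + ((-37 - 111) + 39)/8 = -¼ + (-148 + 39)/8 = -¼ + (⅛)*(-109) = -¼ - 109/8 = -111/8 ≈ -13.875)
g = 1014049/64 (g = (-111/8 - 112)² = (-1007/8)² = 1014049/64 ≈ 15845.)
g - I(372) = 1014049/64 - 1*372 = 1014049/64 - 372 = 990241/64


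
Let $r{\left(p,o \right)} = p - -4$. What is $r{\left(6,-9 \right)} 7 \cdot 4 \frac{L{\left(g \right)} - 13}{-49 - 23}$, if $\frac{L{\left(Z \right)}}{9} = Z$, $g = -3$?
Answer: $\frac{1400}{9} \approx 155.56$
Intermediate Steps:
$L{\left(Z \right)} = 9 Z$
$r{\left(p,o \right)} = 4 + p$ ($r{\left(p,o \right)} = p + 4 = 4 + p$)
$r{\left(6,-9 \right)} 7 \cdot 4 \frac{L{\left(g \right)} - 13}{-49 - 23} = \left(4 + 6\right) 7 \cdot 4 \frac{9 \left(-3\right) - 13}{-49 - 23} = 10 \cdot 28 \frac{-27 - 13}{-72} = 280 \left(\left(-40\right) \left(- \frac{1}{72}\right)\right) = 280 \cdot \frac{5}{9} = \frac{1400}{9}$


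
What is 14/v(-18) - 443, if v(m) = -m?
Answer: -3980/9 ≈ -442.22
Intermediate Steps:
14/v(-18) - 443 = 14/((-1*(-18))) - 443 = 14/18 - 443 = 14*(1/18) - 443 = 7/9 - 443 = -3980/9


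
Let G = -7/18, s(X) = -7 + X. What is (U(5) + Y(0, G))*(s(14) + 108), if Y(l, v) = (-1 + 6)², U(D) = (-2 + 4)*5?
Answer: 4025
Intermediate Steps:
U(D) = 10 (U(D) = 2*5 = 10)
G = -7/18 (G = -7*1/18 = -7/18 ≈ -0.38889)
Y(l, v) = 25 (Y(l, v) = 5² = 25)
(U(5) + Y(0, G))*(s(14) + 108) = (10 + 25)*((-7 + 14) + 108) = 35*(7 + 108) = 35*115 = 4025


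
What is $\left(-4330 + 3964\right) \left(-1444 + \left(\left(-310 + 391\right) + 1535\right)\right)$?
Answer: $-62952$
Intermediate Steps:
$\left(-4330 + 3964\right) \left(-1444 + \left(\left(-310 + 391\right) + 1535\right)\right) = - 366 \left(-1444 + \left(81 + 1535\right)\right) = - 366 \left(-1444 + 1616\right) = \left(-366\right) 172 = -62952$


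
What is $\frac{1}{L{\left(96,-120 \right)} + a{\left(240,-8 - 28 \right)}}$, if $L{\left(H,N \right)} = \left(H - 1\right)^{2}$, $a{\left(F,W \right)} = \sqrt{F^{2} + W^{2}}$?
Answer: $\frac{9025}{81391729} - \frac{12 \sqrt{409}}{81391729} \approx 0.0001079$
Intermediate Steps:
$L{\left(H,N \right)} = \left(-1 + H\right)^{2}$
$\frac{1}{L{\left(96,-120 \right)} + a{\left(240,-8 - 28 \right)}} = \frac{1}{\left(-1 + 96\right)^{2} + \sqrt{240^{2} + \left(-8 - 28\right)^{2}}} = \frac{1}{95^{2} + \sqrt{57600 + \left(-8 - 28\right)^{2}}} = \frac{1}{9025 + \sqrt{57600 + \left(-36\right)^{2}}} = \frac{1}{9025 + \sqrt{57600 + 1296}} = \frac{1}{9025 + \sqrt{58896}} = \frac{1}{9025 + 12 \sqrt{409}}$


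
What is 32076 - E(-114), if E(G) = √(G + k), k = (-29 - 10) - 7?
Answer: 32076 - 4*I*√10 ≈ 32076.0 - 12.649*I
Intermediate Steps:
k = -46 (k = -39 - 7 = -46)
E(G) = √(-46 + G) (E(G) = √(G - 46) = √(-46 + G))
32076 - E(-114) = 32076 - √(-46 - 114) = 32076 - √(-160) = 32076 - 4*I*√10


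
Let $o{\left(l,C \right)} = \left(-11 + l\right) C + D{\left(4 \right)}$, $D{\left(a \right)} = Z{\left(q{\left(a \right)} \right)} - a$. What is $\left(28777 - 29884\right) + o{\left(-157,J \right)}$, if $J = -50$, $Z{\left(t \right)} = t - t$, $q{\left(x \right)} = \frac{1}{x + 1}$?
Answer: $7289$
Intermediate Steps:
$q{\left(x \right)} = \frac{1}{1 + x}$
$Z{\left(t \right)} = 0$
$D{\left(a \right)} = - a$ ($D{\left(a \right)} = 0 - a = - a$)
$o{\left(l,C \right)} = -4 + C \left(-11 + l\right)$ ($o{\left(l,C \right)} = \left(-11 + l\right) C - 4 = C \left(-11 + l\right) - 4 = -4 + C \left(-11 + l\right)$)
$\left(28777 - 29884\right) + o{\left(-157,J \right)} = \left(28777 - 29884\right) - -8396 = -1107 + \left(-4 + 550 + 7850\right) = -1107 + 8396 = 7289$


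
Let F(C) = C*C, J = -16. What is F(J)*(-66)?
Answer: -16896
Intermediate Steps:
F(C) = C**2
F(J)*(-66) = (-16)**2*(-66) = 256*(-66) = -16896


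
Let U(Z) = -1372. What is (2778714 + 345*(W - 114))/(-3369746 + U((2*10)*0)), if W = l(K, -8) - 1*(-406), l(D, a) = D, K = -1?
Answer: -959703/1123706 ≈ -0.85405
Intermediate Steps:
W = 405 (W = -1 - 1*(-406) = -1 + 406 = 405)
(2778714 + 345*(W - 114))/(-3369746 + U((2*10)*0)) = (2778714 + 345*(405 - 114))/(-3369746 - 1372) = (2778714 + 345*291)/(-3371118) = (2778714 + 100395)*(-1/3371118) = 2879109*(-1/3371118) = -959703/1123706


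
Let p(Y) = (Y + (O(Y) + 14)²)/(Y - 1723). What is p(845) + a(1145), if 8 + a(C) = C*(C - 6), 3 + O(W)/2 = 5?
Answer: 1145039897/878 ≈ 1.3041e+6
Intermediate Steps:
O(W) = 4 (O(W) = -6 + 2*5 = -6 + 10 = 4)
a(C) = -8 + C*(-6 + C) (a(C) = -8 + C*(C - 6) = -8 + C*(-6 + C))
p(Y) = (324 + Y)/(-1723 + Y) (p(Y) = (Y + (4 + 14)²)/(Y - 1723) = (Y + 18²)/(-1723 + Y) = (Y + 324)/(-1723 + Y) = (324 + Y)/(-1723 + Y))
p(845) + a(1145) = (324 + 845)/(-1723 + 845) + (-8 + 1145² - 6*1145) = 1169/(-878) + (-8 + 1311025 - 6870) = -1/878*1169 + 1304147 = -1169/878 + 1304147 = 1145039897/878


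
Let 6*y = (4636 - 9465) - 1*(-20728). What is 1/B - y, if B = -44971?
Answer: -714993935/269826 ≈ -2649.8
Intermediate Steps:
y = 15899/6 (y = ((4636 - 9465) - 1*(-20728))/6 = (-4829 + 20728)/6 = (⅙)*15899 = 15899/6 ≈ 2649.8)
1/B - y = 1/(-44971) - 1*15899/6 = -1/44971 - 15899/6 = -714993935/269826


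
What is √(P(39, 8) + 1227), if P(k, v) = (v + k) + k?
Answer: √1313 ≈ 36.235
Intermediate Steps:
P(k, v) = v + 2*k (P(k, v) = (k + v) + k = v + 2*k)
√(P(39, 8) + 1227) = √((8 + 2*39) + 1227) = √((8 + 78) + 1227) = √(86 + 1227) = √1313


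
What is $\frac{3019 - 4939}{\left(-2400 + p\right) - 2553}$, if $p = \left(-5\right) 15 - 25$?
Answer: $\frac{1920}{5053} \approx 0.37997$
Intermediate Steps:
$p = -100$ ($p = -75 - 25 = -100$)
$\frac{3019 - 4939}{\left(-2400 + p\right) - 2553} = \frac{3019 - 4939}{\left(-2400 - 100\right) - 2553} = - \frac{1920}{-2500 - 2553} = - \frac{1920}{-5053} = \left(-1920\right) \left(- \frac{1}{5053}\right) = \frac{1920}{5053}$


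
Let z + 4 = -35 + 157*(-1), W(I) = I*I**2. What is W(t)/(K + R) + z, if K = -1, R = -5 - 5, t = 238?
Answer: -13483428/11 ≈ -1.2258e+6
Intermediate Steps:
R = -10
W(I) = I**3
z = -196 (z = -4 + (-35 + 157*(-1)) = -4 + (-35 - 157) = -4 - 192 = -196)
W(t)/(K + R) + z = 238**3/(-1 - 10) - 196 = 13481272/(-11) - 196 = 13481272*(-1/11) - 196 = -13481272/11 - 196 = -13483428/11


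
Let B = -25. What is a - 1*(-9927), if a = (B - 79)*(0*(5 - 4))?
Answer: 9927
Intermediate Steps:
a = 0 (a = (-25 - 79)*(0*(5 - 4)) = -0 = -104*0 = 0)
a - 1*(-9927) = 0 - 1*(-9927) = 0 + 9927 = 9927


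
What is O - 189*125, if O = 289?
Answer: -23336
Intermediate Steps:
O - 189*125 = 289 - 189*125 = 289 - 23625 = -23336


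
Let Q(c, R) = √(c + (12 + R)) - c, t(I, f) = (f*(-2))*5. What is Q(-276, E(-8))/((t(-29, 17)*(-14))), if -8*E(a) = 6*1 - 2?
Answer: 69/595 + 23*I*√2/4760 ≈ 0.11597 + 0.0068334*I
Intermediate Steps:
t(I, f) = -10*f (t(I, f) = -2*f*5 = -10*f)
E(a) = -½ (E(a) = -(6*1 - 2)/8 = -(6 - 2)/8 = -⅛*4 = -½)
Q(c, R) = √(12 + R + c) - c
Q(-276, E(-8))/((t(-29, 17)*(-14))) = (√(12 - ½ - 276) - 1*(-276))/((-10*17*(-14))) = (√(-529/2) + 276)/((-170*(-14))) = (23*I*√2/2 + 276)/2380 = (276 + 23*I*√2/2)*(1/2380) = 69/595 + 23*I*√2/4760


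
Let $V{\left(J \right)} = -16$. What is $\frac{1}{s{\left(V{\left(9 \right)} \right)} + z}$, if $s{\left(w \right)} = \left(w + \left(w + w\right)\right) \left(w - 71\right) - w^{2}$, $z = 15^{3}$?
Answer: $\frac{1}{7295} \approx 0.00013708$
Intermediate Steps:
$z = 3375$
$s{\left(w \right)} = - w^{2} + 3 w \left(-71 + w\right)$ ($s{\left(w \right)} = \left(w + 2 w\right) \left(-71 + w\right) - w^{2} = 3 w \left(-71 + w\right) - w^{2} = - w^{2} + 3 w \left(-71 + w\right)$)
$\frac{1}{s{\left(V{\left(9 \right)} \right)} + z} = \frac{1}{- 16 \left(-213 + 2 \left(-16\right)\right) + 3375} = \frac{1}{- 16 \left(-213 - 32\right) + 3375} = \frac{1}{\left(-16\right) \left(-245\right) + 3375} = \frac{1}{3920 + 3375} = \frac{1}{7295}$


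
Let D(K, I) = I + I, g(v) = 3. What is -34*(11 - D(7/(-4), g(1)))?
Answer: -170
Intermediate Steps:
D(K, I) = 2*I
-34*(11 - D(7/(-4), g(1))) = -34*(11 - 2*3) = -34*(11 - 1*6) = -34*(11 - 6) = -34*5 = -170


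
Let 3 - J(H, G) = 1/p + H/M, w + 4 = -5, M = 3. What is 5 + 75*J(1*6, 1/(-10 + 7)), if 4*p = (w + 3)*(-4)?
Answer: 135/2 ≈ 67.500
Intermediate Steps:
w = -9 (w = -4 - 5 = -9)
p = 6 (p = ((-9 + 3)*(-4))/4 = (-6*(-4))/4 = (1/4)*24 = 6)
J(H, G) = 17/6 - H/3 (J(H, G) = 3 - (1/6 + H/3) = 3 + (-1/6 - H/3) = 17/6 - H/3)
5 + 75*J(1*6, 1/(-10 + 7)) = 5 + 75*(17/6 - 6/3) = 5 + 75*(17/6 - 1/3*6) = 5 + 75*(17/6 - 2) = 5 + 75*(5/6) = 5 + 125/2 = 135/2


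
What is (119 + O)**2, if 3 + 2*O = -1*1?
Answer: 13689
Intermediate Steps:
O = -2 (O = -3/2 + (-1*1)/2 = -3/2 + (1/2)*(-1) = -3/2 - 1/2 = -2)
(119 + O)**2 = (119 - 2)**2 = 117**2 = 13689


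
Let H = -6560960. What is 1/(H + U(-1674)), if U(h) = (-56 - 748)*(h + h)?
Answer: -1/3869168 ≈ -2.5845e-7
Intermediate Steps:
U(h) = -1608*h
1/(H + U(-1674)) = 1/(-6560960 - 1608*(-1674)) = 1/(-6560960 + 2691792) = 1/(-3869168) = -1/3869168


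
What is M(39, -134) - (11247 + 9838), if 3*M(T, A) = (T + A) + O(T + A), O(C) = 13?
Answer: -63337/3 ≈ -21112.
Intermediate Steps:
M(T, A) = 13/3 + A/3 + T/3 (M(T, A) = ((T + A) + 13)/3 = ((A + T) + 13)/3 = (13 + A + T)/3 = 13/3 + A/3 + T/3)
M(39, -134) - (11247 + 9838) = (13/3 + (⅓)*(-134) + (⅓)*39) - (11247 + 9838) = (13/3 - 134/3 + 13) - 1*21085 = -82/3 - 21085 = -63337/3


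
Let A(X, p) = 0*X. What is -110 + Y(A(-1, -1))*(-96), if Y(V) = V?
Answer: -110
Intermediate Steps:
A(X, p) = 0
-110 + Y(A(-1, -1))*(-96) = -110 + 0*(-96) = -110 + 0 = -110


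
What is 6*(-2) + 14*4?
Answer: 44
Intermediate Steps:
6*(-2) + 14*4 = -12 + 56 = 44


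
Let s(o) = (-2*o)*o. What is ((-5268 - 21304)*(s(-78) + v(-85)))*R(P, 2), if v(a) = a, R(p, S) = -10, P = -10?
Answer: -3255867160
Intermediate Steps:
s(o) = -2*o²
((-5268 - 21304)*(s(-78) + v(-85)))*R(P, 2) = ((-5268 - 21304)*(-2*(-78)² - 85))*(-10) = -26572*(-2*6084 - 85)*(-10) = -26572*(-12168 - 85)*(-10) = -26572*(-12253)*(-10) = 325586716*(-10) = -3255867160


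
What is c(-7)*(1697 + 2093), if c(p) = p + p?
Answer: -53060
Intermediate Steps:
c(p) = 2*p
c(-7)*(1697 + 2093) = (2*(-7))*(1697 + 2093) = -14*3790 = -53060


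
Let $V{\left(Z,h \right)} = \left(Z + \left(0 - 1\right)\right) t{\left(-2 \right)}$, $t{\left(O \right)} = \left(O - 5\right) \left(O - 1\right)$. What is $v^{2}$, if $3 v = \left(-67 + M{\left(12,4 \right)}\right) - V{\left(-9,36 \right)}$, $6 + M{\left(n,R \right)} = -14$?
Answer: $1681$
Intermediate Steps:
$t{\left(O \right)} = \left(-1 + O\right) \left(-5 + O\right)$ ($t{\left(O \right)} = \left(-5 + O\right) \left(-1 + O\right) = \left(-1 + O\right) \left(-5 + O\right)$)
$M{\left(n,R \right)} = -20$ ($M{\left(n,R \right)} = -6 - 14 = -20$)
$V{\left(Z,h \right)} = -21 + 21 Z$ ($V{\left(Z,h \right)} = \left(Z + \left(0 - 1\right)\right) \left(5 + \left(-2\right)^{2} - -12\right) = \left(Z - 1\right) \left(5 + 4 + 12\right) = \left(-1 + Z\right) 21 = -21 + 21 Z$)
$v = 41$ ($v = \frac{\left(-67 - 20\right) - \left(-21 + 21 \left(-9\right)\right)}{3} = \frac{-87 - \left(-21 - 189\right)}{3} = \frac{-87 - -210}{3} = \frac{-87 + 210}{3} = \frac{1}{3} \cdot 123 = 41$)
$v^{2} = 41^{2} = 1681$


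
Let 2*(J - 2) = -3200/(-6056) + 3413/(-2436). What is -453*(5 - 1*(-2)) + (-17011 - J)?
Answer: -74439081895/3688104 ≈ -20184.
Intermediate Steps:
J = 5766967/3688104 (J = 2 + (-3200/(-6056) + 3413/(-2436))/2 = 2 + (-3200*(-1/6056) + 3413*(-1/2436))/2 = 2 + (400/757 - 3413/2436)/2 = 2 + (½)*(-1609241/1844052) = 2 - 1609241/3688104 = 5766967/3688104 ≈ 1.5637)
-453*(5 - 1*(-2)) + (-17011 - J) = -453*(5 - 1*(-2)) + (-17011 - 1*5766967/3688104) = -453*(5 + 2) + (-17011 - 5766967/3688104) = -453*7 - 62744104111/3688104 = -3171 - 62744104111/3688104 = -74439081895/3688104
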